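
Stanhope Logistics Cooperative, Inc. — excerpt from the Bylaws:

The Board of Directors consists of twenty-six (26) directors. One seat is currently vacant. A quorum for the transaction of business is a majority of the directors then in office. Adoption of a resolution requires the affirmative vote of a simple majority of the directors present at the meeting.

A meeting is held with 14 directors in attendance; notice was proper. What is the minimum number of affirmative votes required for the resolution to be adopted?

8

The resolution requires a majority of the directors present (14).
A majority of 14 is 8.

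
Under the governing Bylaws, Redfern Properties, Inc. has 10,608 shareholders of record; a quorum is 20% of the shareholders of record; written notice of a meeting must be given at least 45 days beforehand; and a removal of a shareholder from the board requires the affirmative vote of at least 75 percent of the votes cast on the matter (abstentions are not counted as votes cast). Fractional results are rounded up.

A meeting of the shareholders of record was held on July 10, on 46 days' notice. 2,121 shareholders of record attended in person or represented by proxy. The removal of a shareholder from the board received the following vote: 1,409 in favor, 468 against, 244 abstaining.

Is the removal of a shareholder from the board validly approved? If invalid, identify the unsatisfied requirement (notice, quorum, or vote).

Invalid — quorum requirement not satisfied.

Notice: 46 days given; 45 required. Satisfied.
Quorum: 20% of 10,608 = 2,121.60, rounded up to 2,122; 2,121 present. Not satisfied.
Vote: requires three-fourths of the votes cast (2,121 − 244 abstaining = 1,877); 3/4 of 1877 = 1407.75, rounded up to 1408, so 1,408 needed; 1,409 in favor. Satisfied.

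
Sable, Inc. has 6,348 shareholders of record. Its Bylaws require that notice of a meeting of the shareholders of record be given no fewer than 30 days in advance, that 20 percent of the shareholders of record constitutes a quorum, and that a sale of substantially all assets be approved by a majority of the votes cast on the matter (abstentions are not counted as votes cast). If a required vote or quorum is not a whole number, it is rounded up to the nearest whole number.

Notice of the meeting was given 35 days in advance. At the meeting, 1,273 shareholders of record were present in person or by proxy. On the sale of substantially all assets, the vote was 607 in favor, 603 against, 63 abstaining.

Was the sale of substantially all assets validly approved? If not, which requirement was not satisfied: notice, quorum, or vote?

Valid — all requirements satisfied.

Notice: 35 days given; 30 required. Satisfied.
Quorum: 20% of 6,348 = 1,269.60, rounded up to 1,270; 1,273 present. Satisfied.
Vote: requires a majority of the votes cast (1,273 − 63 abstaining = 1,210); a majority of 1210 is 606, so 606 needed; 607 in favor. Satisfied.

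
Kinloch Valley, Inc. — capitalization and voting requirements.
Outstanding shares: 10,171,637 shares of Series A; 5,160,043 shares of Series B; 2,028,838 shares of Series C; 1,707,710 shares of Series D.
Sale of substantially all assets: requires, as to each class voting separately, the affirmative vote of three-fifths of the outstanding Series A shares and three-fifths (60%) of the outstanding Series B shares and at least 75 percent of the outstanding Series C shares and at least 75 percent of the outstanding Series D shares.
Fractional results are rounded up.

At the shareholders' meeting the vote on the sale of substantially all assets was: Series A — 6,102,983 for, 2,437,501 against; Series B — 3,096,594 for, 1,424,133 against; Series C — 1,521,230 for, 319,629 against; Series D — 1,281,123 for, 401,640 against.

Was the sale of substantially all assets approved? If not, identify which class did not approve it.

Series A: 3/5 of 10171637 = 6102982.20, rounded up to 6102983; 6,102,983 required, 6,102,983 in favor — approved.
Series B: 3/5 of 5160043 = 3096025.80, rounded up to 3096026; 3,096,026 required, 3,096,594 in favor — approved.
Series C: 3/4 of 2028838 = 1521628.50, rounded up to 1521629; 1,521,629 required, 1,521,230 in favor — not approved.
Series D: 3/4 of 1707710 = 1280782.50, rounded up to 1280783; 1,280,783 required, 1,281,123 in favor — approved.

Not approved — the Series C shares did not give the required vote.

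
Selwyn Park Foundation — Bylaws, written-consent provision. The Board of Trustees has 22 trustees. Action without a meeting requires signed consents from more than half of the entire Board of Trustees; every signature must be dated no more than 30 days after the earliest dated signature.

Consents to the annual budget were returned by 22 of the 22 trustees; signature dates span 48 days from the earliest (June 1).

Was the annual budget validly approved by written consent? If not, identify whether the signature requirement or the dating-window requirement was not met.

Not effective — dating-window requirement not satisfied.

Signatures required: more than half of 22 — a majority of 22 is 12, so 12 needed; 22 signed. Sufficient.
Dating window: the latest signature is 48 days after the earliest; the limit is 30 days. Outside the window.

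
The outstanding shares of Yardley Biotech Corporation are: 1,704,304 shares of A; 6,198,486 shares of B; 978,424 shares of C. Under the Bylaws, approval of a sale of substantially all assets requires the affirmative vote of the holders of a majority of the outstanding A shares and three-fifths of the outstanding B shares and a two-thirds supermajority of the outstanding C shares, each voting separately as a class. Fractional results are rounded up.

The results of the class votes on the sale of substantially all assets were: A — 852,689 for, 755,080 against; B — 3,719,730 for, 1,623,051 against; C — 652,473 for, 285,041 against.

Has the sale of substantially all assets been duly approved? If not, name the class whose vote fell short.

A: a majority of 1704304 is 852153; 852,153 required, 852,689 in favor — approved.
B: 3/5 of 6198486 = 3719091.60, rounded up to 3719092; 3,719,092 required, 3,719,730 in favor — approved.
C: 2/3 of 978424 = 652282.67, rounded up to 652283; 652,283 required, 652,473 in favor — approved.

Approved — every class gave the required vote.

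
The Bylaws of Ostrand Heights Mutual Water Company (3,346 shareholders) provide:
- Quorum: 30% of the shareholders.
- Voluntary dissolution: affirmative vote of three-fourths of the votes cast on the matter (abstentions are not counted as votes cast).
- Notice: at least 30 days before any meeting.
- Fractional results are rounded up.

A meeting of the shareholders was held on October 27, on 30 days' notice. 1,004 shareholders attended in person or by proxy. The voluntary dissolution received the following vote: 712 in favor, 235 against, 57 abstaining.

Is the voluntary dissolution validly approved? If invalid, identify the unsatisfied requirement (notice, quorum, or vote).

Valid — all requirements satisfied.

Notice: 30 days given; 30 required. Satisfied.
Quorum: 30% of 3,346 = 1,003.80, rounded up to 1,004; 1,004 present. Satisfied.
Vote: requires three-fourths of the votes cast (1,004 − 57 abstaining = 947); 3/4 of 947 = 710.25, rounded up to 711, so 711 needed; 712 in favor. Satisfied.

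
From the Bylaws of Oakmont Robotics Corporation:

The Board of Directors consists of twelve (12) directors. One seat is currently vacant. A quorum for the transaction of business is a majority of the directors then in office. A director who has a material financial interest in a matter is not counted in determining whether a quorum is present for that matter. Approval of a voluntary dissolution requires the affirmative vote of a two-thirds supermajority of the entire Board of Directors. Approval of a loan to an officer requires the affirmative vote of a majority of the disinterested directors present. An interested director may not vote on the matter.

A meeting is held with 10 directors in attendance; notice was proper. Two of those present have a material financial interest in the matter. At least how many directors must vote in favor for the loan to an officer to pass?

The loan to an officer requires a majority of the disinterested directors present (10 − 2 = 8).
A majority of 8 is 5.

5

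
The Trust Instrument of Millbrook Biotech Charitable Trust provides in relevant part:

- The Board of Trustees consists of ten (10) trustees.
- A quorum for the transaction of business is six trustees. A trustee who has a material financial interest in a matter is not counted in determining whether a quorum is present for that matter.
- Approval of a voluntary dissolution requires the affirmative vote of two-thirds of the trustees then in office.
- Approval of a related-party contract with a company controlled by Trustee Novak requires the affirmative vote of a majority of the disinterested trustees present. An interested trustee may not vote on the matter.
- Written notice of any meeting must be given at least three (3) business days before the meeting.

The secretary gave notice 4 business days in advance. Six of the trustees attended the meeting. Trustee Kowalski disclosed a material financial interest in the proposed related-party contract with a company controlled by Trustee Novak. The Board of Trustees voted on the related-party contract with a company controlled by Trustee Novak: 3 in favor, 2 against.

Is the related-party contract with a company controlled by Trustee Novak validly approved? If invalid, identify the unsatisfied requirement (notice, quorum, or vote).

Invalid — quorum requirement not satisfied.

Notice: 4 business days given; 3 required (4 ≥ 3). Satisfied.
Quorum: 6 present, but the 1 interested trustee does not count, leaving 5. Quorum is 6. Not satisfied.
Vote: the related-party contract with a company controlled by Trustee Novak requires a majority of the disinterested trustees present (6 − 1 = 5). A majority of 5 is 3, so 3 affirmative votes are needed; 3 voted in favor. Satisfied. (Moot — without a quorum no business can be validly transacted.)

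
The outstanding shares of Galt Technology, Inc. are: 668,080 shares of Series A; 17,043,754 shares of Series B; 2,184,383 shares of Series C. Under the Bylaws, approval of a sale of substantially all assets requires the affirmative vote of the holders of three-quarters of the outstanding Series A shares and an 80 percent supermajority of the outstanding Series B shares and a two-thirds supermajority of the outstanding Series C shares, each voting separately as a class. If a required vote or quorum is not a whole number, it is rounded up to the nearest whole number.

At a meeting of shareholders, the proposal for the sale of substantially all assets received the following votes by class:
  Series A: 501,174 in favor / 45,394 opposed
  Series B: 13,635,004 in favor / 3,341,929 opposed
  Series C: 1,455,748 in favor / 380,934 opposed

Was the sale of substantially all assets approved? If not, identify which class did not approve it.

Series A: 3/4 of 668080 = 501060; 501,060 required, 501,174 in favor — approved.
Series B: 4/5 of 17043754 = 13635003.20, rounded up to 13635004; 13,635,004 required, 13,635,004 in favor — approved.
Series C: 2/3 of 2184383 = 1456255.33, rounded up to 1456256; 1,456,256 required, 1,455,748 in favor — not approved.

Not approved — the Series C shares did not give the required vote.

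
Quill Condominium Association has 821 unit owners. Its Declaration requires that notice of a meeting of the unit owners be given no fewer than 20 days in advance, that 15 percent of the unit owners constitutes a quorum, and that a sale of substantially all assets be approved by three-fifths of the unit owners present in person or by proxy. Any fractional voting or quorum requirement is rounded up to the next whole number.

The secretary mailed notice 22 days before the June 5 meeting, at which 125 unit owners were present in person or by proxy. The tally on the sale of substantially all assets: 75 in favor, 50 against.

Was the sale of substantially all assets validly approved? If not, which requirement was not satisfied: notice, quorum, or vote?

Notice: 22 days given; 20 required. Satisfied.
Quorum: 15% of 821 = 123.15, rounded up to 124; 125 present. Satisfied.
Vote: requires three-fifths of those present (125); 3/5 of 125 = 75, so 75 needed; 75 in favor. Satisfied.

Valid — all requirements satisfied.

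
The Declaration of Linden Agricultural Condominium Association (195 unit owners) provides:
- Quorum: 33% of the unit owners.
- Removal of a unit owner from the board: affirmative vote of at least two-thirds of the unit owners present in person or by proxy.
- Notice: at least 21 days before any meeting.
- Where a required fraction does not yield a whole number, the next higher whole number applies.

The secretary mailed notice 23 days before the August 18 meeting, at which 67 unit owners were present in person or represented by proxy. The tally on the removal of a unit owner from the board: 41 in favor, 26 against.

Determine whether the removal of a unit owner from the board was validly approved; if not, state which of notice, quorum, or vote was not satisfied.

Notice: 23 days given; 21 required. Satisfied.
Quorum: 33% of 195 = 64.35, rounded up to 65; 67 present. Satisfied.
Vote: requires two-thirds of those present (67); 2/3 of 67 = 44.67, rounded up to 45, so 45 needed; 41 in favor. Not satisfied.

Invalid — vote requirement not satisfied.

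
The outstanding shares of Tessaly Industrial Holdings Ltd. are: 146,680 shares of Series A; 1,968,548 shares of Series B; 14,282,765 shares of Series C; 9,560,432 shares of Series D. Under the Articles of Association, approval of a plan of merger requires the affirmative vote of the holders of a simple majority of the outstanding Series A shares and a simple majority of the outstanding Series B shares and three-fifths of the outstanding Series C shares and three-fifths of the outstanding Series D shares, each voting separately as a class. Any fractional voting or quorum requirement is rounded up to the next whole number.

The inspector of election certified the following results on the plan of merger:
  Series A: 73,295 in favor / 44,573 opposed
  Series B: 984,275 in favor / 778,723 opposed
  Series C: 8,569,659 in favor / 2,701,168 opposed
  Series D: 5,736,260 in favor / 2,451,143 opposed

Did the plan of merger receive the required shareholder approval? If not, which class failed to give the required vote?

Series A: a majority of 146680 is 73341; 73,341 required, 73,295 in favor — not approved.
Series B: a majority of 1968548 is 984275; 984,275 required, 984,275 in favor — approved.
Series C: 3/5 of 14282765 = 8569659; 8,569,659 required, 8,569,659 in favor — approved.
Series D: 3/5 of 9560432 = 5736259.20, rounded up to 5736260; 5,736,260 required, 5,736,260 in favor — approved.

Not approved — the Series A shares did not give the required vote.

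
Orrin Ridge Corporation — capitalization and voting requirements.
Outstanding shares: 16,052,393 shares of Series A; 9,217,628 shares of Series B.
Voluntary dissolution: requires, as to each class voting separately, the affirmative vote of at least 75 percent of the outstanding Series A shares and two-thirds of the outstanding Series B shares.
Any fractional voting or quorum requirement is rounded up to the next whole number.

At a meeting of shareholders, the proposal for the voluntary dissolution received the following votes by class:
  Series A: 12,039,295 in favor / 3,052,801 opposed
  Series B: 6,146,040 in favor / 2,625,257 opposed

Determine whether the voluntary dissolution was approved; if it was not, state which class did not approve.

Approved — every class gave the required vote.

Series A: 3/4 of 16052393 = 12039294.75, rounded up to 12039295; 12,039,295 required, 12,039,295 in favor — approved.
Series B: 2/3 of 9217628 = 6145085.33, rounded up to 6145086; 6,145,086 required, 6,146,040 in favor — approved.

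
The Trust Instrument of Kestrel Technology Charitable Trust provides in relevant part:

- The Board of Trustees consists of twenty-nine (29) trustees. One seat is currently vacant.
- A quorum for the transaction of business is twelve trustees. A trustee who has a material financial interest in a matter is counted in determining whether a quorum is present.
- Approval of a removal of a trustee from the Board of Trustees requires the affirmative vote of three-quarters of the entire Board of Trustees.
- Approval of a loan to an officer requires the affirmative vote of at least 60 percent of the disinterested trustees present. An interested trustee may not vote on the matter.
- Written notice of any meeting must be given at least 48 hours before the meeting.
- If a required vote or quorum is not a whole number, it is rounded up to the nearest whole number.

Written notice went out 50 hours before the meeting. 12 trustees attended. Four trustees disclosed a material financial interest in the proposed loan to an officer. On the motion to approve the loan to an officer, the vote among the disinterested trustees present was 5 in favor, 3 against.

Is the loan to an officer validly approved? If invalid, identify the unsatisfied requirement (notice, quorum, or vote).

Notice: 50 hours given; 48 required (50 ≥ 48). Satisfied.
Quorum: 12 present (interested trustees count toward quorum); quorum is 12. Satisfied.
Vote: the loan to an officer requires three-fifths of the disinterested trustees present (12 − 4 = 8). 3/5 of 8 = 4.80, rounded up to 5, so 5 affirmative votes are needed; 5 voted in favor. Satisfied.

Valid — all requirements satisfied.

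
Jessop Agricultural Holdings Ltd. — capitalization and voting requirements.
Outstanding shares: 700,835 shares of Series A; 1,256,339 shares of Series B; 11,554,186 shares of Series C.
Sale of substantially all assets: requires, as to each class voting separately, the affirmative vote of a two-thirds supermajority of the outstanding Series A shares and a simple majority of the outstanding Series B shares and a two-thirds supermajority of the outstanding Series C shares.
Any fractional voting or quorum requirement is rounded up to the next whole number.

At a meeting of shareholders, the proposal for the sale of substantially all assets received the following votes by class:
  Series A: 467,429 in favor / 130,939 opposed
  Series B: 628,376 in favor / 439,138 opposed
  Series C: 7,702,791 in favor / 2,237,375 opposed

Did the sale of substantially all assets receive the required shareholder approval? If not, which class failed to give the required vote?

Approved — every class gave the required vote.

Series A: 2/3 of 700835 = 467223.33, rounded up to 467224; 467,224 required, 467,429 in favor — approved.
Series B: a majority of 1256339 is 628170; 628,170 required, 628,376 in favor — approved.
Series C: 2/3 of 11554186 = 7702790.67, rounded up to 7702791; 7,702,791 required, 7,702,791 in favor — approved.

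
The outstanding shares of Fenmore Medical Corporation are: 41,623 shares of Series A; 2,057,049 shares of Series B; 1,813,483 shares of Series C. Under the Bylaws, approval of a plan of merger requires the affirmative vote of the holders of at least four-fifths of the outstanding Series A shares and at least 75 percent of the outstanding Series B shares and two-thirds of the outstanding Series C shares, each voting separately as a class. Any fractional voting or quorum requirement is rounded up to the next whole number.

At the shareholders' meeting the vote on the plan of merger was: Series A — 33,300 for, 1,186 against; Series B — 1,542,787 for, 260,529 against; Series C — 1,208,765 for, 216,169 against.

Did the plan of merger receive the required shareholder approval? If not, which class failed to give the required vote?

Not approved — the Series C shares did not give the required vote.

Series A: 4/5 of 41623 = 33298.40, rounded up to 33299; 33,299 required, 33,300 in favor — approved.
Series B: 3/4 of 2057049 = 1542786.75, rounded up to 1542787; 1,542,787 required, 1,542,787 in favor — approved.
Series C: 2/3 of 1813483 = 1208988.67, rounded up to 1208989; 1,208,989 required, 1,208,765 in favor — not approved.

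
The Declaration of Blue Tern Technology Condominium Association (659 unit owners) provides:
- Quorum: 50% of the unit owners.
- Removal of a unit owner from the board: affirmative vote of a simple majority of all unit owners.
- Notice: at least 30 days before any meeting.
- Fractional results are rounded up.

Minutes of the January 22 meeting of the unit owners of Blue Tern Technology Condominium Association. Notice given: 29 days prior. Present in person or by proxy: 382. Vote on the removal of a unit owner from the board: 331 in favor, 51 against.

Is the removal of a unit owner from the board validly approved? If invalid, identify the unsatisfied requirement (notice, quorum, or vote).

Invalid — notice requirement not satisfied.

Notice: 29 days given; 30 required. Not satisfied.
Quorum: 50% of 659 = 329.50, rounded up to 330; 382 present. Satisfied.
Vote: requires a majority of all unit owners (659); a majority of 659 is 330, so 330 needed; 331 in favor. Satisfied.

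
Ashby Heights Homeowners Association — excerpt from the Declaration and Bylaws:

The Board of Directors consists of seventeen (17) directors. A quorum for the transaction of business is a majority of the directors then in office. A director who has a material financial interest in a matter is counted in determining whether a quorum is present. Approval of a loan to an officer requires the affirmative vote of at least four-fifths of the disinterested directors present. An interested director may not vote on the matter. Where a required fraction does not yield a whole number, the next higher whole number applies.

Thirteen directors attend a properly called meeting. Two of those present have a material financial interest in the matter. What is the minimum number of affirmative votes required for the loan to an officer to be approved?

The loan to an officer requires four-fifths of the disinterested directors present (13 − 2 = 11).
4/5 of 11 = 8.80, rounded up to 9.

9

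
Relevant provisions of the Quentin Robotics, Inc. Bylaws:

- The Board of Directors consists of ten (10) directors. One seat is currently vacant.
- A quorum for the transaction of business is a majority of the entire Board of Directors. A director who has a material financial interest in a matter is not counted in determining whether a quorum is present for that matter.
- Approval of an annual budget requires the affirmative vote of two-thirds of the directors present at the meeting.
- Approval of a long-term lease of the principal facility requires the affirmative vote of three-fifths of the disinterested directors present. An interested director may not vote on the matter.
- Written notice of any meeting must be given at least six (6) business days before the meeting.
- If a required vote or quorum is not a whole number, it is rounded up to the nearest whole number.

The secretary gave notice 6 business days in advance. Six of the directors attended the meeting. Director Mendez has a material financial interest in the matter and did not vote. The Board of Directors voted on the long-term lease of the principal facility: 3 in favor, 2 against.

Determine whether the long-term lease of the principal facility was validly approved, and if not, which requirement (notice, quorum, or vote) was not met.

Notice: 6 business days given; 6 required (6 ≥ 6). Satisfied.
Quorum: 6 present, but the 1 interested director does not count, leaving 5. Quorum is 6. Not satisfied.
Vote: the long-term lease of the principal facility requires three-fifths of the disinterested directors present (6 − 1 = 5). 3/5 of 5 = 3, so 3 affirmative votes are needed; 3 voted in favor. Satisfied. (Moot — without a quorum no business can be validly transacted.)

Invalid — quorum requirement not satisfied.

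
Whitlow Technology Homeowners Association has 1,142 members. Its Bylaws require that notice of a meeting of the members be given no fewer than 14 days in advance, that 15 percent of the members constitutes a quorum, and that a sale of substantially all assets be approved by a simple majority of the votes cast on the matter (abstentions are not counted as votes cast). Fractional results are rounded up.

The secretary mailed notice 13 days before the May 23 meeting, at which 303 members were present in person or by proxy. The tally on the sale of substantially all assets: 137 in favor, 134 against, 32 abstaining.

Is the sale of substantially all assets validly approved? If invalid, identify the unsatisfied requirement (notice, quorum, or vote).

Notice: 13 days given; 14 required. Not satisfied.
Quorum: 15% of 1,142 = 171.30, rounded up to 172; 303 present. Satisfied.
Vote: requires a majority of the votes cast (303 − 32 abstaining = 271); a majority of 271 is 136, so 136 needed; 137 in favor. Satisfied.

Invalid — notice requirement not satisfied.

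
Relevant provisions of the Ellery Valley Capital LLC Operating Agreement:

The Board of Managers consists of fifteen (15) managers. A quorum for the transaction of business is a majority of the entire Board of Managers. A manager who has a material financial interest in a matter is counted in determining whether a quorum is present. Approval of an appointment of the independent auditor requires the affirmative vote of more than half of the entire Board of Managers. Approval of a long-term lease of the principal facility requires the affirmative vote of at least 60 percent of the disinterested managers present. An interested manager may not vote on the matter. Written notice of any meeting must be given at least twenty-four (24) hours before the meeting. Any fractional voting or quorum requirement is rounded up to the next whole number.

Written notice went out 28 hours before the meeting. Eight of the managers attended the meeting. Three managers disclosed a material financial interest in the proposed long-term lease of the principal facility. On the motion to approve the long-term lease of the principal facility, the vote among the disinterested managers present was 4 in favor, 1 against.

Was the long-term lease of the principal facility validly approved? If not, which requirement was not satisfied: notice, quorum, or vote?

Notice: 28 hours given; 24 required (28 ≥ 24). Satisfied.
Quorum: 8 present (interested managers count toward quorum); quorum is 8. Satisfied.
Vote: the long-term lease of the principal facility requires three-fifths of the disinterested managers present (8 − 3 = 5). 3/5 of 5 = 3, so 3 affirmative votes are needed; 4 voted in favor. Satisfied.

Valid — all requirements satisfied.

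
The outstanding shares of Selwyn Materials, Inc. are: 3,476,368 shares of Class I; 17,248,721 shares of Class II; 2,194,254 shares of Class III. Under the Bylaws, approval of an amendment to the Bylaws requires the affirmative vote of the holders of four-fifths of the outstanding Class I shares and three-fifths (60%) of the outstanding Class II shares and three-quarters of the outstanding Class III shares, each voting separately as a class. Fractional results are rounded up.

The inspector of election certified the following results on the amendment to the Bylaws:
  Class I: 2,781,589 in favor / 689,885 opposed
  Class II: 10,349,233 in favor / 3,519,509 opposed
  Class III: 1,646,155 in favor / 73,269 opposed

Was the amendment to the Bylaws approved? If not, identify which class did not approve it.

Approved — every class gave the required vote.

Class I: 4/5 of 3476368 = 2781094.40, rounded up to 2781095; 2,781,095 required, 2,781,589 in favor — approved.
Class II: 3/5 of 17248721 = 10349232.60, rounded up to 10349233; 10,349,233 required, 10,349,233 in favor — approved.
Class III: 3/4 of 2194254 = 1645690.50, rounded up to 1645691; 1,645,691 required, 1,646,155 in favor — approved.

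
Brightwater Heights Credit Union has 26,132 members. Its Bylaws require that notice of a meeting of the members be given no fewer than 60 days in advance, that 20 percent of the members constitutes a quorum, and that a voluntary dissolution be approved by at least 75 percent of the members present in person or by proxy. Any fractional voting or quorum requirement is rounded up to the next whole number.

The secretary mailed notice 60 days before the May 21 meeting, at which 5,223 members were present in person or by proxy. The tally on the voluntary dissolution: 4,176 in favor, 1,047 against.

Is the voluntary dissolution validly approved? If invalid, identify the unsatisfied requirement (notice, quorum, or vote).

Notice: 60 days given; 60 required. Satisfied.
Quorum: 20% of 26,132 = 5,226.40, rounded up to 5,227; 5,223 present. Not satisfied.
Vote: requires three-fourths of those present (5,223); 3/4 of 5223 = 3917.25, rounded up to 3918, so 3,918 needed; 4,176 in favor. Satisfied.

Invalid — quorum requirement not satisfied.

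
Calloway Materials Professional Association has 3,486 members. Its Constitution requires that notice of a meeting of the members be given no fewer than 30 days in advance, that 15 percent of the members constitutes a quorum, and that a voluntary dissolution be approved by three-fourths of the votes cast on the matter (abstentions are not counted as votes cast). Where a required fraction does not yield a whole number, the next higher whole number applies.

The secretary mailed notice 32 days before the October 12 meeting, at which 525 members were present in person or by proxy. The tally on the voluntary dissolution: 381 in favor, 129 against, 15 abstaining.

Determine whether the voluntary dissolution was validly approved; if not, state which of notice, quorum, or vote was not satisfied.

Invalid — vote requirement not satisfied.

Notice: 32 days given; 30 required. Satisfied.
Quorum: 15% of 3,486 = 522.90, rounded up to 523; 525 present. Satisfied.
Vote: requires three-fourths of the votes cast (525 − 15 abstaining = 510); 3/4 of 510 = 382.50, rounded up to 383, so 383 needed; 381 in favor. Not satisfied.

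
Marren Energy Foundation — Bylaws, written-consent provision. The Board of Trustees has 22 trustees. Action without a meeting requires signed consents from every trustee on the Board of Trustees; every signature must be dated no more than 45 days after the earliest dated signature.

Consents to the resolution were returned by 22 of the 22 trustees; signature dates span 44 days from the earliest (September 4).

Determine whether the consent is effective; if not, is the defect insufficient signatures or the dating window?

Effective — both the signature and dating-window requirements are satisfied.

Signatures required: the unanimous vote of 22 — unanimous means all 22, so 22 needed; 22 signed. Sufficient.
Dating window: the latest signature is 44 days after the earliest; the limit is 45 days. Within the window.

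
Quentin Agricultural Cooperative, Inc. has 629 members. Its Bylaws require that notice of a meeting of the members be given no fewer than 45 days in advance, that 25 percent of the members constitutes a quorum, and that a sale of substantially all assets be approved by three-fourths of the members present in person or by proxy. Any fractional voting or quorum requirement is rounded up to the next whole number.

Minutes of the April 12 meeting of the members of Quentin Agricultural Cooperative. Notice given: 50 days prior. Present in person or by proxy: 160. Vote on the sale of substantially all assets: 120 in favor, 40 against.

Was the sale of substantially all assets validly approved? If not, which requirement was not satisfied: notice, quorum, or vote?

Valid — all requirements satisfied.

Notice: 50 days given; 45 required. Satisfied.
Quorum: 25% of 629 = 157.25, rounded up to 158; 160 present. Satisfied.
Vote: requires three-fourths of those present (160); 3/4 of 160 = 120, so 120 needed; 120 in favor. Satisfied.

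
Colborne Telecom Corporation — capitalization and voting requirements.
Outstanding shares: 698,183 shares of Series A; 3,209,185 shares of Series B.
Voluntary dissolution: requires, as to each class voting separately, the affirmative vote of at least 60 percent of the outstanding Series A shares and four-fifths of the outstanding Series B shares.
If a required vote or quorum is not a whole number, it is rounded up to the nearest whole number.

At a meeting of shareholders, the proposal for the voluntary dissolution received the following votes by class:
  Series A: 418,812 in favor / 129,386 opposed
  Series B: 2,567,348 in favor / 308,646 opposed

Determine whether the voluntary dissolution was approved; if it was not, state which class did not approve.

Not approved — the Series A shares did not give the required vote.

Series A: 3/5 of 698183 = 418909.80, rounded up to 418910; 418,910 required, 418,812 in favor — not approved.
Series B: 4/5 of 3209185 = 2567348; 2,567,348 required, 2,567,348 in favor — approved.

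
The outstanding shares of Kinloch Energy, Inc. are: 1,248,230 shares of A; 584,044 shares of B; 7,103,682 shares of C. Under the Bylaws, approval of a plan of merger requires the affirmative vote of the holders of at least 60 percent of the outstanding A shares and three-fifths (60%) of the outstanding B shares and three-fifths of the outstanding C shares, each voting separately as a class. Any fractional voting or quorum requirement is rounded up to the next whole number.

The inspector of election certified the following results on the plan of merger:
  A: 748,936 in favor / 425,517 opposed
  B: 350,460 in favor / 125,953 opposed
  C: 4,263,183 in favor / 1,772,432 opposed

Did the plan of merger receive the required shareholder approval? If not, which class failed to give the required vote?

A: 3/5 of 1248230 = 748938; 748,938 required, 748,936 in favor — not approved.
B: 3/5 of 584044 = 350426.40, rounded up to 350427; 350,427 required, 350,460 in favor — approved.
C: 3/5 of 7103682 = 4262209.20, rounded up to 4262210; 4,262,210 required, 4,263,183 in favor — approved.

Not approved — the A shares did not give the required vote.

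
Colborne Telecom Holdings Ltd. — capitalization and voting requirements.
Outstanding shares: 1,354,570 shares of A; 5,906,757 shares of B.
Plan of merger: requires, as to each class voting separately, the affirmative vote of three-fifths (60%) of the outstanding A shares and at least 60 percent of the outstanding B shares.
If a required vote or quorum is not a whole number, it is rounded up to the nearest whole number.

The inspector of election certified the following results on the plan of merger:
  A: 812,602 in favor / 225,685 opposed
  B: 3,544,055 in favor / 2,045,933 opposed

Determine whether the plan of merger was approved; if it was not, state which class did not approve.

A: 3/5 of 1354570 = 812742; 812,742 required, 812,602 in favor — not approved.
B: 3/5 of 5906757 = 3544054.20, rounded up to 3544055; 3,544,055 required, 3,544,055 in favor — approved.

Not approved — the A shares did not give the required vote.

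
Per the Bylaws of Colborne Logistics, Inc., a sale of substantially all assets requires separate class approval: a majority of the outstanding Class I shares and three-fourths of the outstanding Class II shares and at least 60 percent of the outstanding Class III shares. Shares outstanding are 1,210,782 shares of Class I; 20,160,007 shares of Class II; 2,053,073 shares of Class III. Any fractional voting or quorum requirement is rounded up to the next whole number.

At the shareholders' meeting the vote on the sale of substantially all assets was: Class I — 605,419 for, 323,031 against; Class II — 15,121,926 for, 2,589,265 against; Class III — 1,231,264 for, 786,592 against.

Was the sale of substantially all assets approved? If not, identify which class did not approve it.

Not approved — the Class III shares did not give the required vote.

Class I: a majority of 1210782 is 605392; 605,392 required, 605,419 in favor — approved.
Class II: 3/4 of 20160007 = 15120005.25, rounded up to 15120006; 15,120,006 required, 15,121,926 in favor — approved.
Class III: 3/5 of 2053073 = 1231843.80, rounded up to 1231844; 1,231,844 required, 1,231,264 in favor — not approved.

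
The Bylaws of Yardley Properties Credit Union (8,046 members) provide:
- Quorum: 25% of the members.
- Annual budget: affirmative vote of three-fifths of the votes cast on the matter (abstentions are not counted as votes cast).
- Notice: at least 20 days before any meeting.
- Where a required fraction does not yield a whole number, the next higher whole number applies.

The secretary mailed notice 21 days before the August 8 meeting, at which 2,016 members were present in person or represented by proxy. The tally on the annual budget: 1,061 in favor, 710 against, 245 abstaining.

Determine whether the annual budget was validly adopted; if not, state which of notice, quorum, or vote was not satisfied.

Invalid — vote requirement not satisfied.

Notice: 21 days given; 20 required. Satisfied.
Quorum: 25% of 8,046 = 2,011.50, rounded up to 2,012; 2,016 present. Satisfied.
Vote: requires three-fifths of the votes cast (2,016 − 245 abstaining = 1,771); 3/5 of 1771 = 1062.60, rounded up to 1063, so 1,063 needed; 1,061 in favor. Not satisfied.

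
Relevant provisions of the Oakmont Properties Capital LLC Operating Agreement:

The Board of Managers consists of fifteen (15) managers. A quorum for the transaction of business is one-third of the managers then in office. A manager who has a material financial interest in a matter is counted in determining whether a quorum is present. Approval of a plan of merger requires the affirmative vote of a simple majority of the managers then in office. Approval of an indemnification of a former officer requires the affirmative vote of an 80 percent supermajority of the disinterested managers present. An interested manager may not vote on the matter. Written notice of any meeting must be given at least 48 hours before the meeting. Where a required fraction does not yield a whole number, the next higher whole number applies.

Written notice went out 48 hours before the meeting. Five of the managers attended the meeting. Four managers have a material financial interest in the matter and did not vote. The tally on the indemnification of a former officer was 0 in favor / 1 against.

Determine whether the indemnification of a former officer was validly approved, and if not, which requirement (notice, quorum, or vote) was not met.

Notice: 48 hours given; 48 required (48 ≥ 48). Satisfied.
Quorum: 5 present (interested managers count toward quorum); quorum is 5. Satisfied.
Vote: the indemnification of a former officer requires four-fifths of the disinterested managers present (5 − 4 = 1). 4/5 of 1 = 0.80, rounded up to 1, so 1 affirmative vote is needed; 0 voted in favor. Not satisfied.

Invalid — vote requirement not satisfied.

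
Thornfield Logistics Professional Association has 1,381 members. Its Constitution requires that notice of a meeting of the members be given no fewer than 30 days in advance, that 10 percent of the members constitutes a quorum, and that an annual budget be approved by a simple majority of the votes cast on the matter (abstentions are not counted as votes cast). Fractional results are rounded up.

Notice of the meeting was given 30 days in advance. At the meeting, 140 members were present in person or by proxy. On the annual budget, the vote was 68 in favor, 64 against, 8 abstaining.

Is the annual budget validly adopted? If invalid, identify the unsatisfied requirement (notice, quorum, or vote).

Notice: 30 days given; 30 required. Satisfied.
Quorum: 10% of 1,381 = 138.10, rounded up to 139; 140 present. Satisfied.
Vote: requires a majority of the votes cast (140 − 8 abstaining = 132); a majority of 132 is 67, so 67 needed; 68 in favor. Satisfied.

Valid — all requirements satisfied.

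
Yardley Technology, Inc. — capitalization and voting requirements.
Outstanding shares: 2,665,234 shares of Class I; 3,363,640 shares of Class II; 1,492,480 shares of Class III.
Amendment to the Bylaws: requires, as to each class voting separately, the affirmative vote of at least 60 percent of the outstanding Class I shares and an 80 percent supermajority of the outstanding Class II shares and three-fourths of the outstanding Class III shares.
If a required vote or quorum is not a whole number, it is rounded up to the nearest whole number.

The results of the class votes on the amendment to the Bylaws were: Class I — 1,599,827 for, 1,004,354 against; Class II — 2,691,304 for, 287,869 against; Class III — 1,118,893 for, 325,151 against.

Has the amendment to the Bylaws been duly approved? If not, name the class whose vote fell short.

Not approved — the Class III shares did not give the required vote.

Class I: 3/5 of 2665234 = 1599140.40, rounded up to 1599141; 1,599,141 required, 1,599,827 in favor — approved.
Class II: 4/5 of 3363640 = 2690912; 2,690,912 required, 2,691,304 in favor — approved.
Class III: 3/4 of 1492480 = 1119360; 1,119,360 required, 1,118,893 in favor — not approved.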